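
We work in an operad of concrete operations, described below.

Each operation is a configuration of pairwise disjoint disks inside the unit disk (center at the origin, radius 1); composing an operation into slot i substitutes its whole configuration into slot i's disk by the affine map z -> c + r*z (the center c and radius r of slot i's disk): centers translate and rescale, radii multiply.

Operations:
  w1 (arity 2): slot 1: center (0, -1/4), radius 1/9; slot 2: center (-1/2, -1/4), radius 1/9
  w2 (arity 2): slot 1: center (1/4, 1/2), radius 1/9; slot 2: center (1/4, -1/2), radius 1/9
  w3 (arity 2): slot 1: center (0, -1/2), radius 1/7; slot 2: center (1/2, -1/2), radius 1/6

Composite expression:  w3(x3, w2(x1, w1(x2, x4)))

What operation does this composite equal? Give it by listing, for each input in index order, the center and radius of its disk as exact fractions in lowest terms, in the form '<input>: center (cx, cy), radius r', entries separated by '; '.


x1: center (13/24, -5/12), radius 1/54; x2: center (13/24, -127/216), radius 1/486; x3: center (0, -1/2), radius 1/7; x4: center (115/216, -127/216), radius 1/486

Only the slot chain above each x matters under w3; compose those maps.
x3 passes through 1 substitution, ending at center (0, -1/2), radius 1/7
x1 passes through 2 substitutions, ending at center (13/24, -5/12), radius 1/54
x2 passes through 3 substitutions, ending at center (13/24, -127/216), radius 1/486
x4 passes through 3 substitutions, ending at center (115/216, -127/216), radius 1/486


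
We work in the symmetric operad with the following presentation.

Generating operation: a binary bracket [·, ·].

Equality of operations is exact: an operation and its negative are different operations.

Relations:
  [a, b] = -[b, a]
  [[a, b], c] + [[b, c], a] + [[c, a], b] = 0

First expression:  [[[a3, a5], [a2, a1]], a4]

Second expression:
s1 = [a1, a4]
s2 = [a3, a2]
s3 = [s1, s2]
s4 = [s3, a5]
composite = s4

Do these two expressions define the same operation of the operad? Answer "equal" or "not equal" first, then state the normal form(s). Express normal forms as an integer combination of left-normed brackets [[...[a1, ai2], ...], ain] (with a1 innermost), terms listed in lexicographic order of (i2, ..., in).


not equal: they reduce to [[[[a1, a2], a3], a5], a4] - [[[[a1, a2], a5], a3], a4] and -[[[[a1, a4], a2], a3], a5] + [[[[a1, a4], a3], a2], a5]

The first expression, normalized: [[[[a1, a2], a3], a5], a4] - [[[[a1, a2], a5], a3], a4]
The second expression, normalized: -[[[[a1, a4], a2], a3], a5] + [[[[a1, a4], a3], a2], a5]
The forms do not match — not equal.


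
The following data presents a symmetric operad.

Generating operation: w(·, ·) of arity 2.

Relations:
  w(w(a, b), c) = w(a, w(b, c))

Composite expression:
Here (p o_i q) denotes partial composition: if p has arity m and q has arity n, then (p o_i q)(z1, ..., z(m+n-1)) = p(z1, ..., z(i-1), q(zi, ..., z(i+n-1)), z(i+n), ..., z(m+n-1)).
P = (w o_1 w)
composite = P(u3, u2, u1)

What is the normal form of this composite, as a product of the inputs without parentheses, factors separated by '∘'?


u3 ∘ u2 ∘ u1

Associativity of w dissolves the nesting; only the u-input order survives.
w(u3, u2) linearizes to u3 ∘ u2
w(w(u3, u2), u1) linearizes to u3 ∘ u2 ∘ u1


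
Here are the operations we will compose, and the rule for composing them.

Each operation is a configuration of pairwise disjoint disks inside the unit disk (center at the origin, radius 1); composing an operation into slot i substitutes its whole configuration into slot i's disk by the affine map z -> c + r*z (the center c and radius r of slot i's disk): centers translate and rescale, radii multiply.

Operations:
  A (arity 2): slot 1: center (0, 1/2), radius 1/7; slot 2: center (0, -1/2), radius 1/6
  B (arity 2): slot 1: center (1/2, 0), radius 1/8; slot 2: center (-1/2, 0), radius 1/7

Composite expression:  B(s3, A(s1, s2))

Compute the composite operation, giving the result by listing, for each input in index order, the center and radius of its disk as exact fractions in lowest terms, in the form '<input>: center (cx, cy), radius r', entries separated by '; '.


s1: center (-1/2, 1/14), radius 1/49; s2: center (-1/2, -1/14), radius 1/42; s3: center (1/2, 0), radius 1/8

Below B, radii multiply path by path; the s-disk centers shift.
tracing s3 down its 1-map path: center (1/2, 0), radius 1/8
tracing s1 down its 2-map path: center (-1/2, 1/14), radius 1/49
tracing s2 down its 2-map path: center (-1/2, -1/14), radius 1/42


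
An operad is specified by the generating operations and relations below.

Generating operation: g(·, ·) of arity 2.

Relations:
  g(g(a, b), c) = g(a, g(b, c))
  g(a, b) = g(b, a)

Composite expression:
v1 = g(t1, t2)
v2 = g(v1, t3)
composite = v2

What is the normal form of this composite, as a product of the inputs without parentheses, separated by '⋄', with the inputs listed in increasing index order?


t1 ⋄ t2 ⋄ t3

Both nesting and order wash out for g; what remains is which t's occur.
g(t1, t2) reduces to t1 ⋄ t2
g(g(t1, t2), t3) reduces to t1 ⋄ t2 ⋄ t3
putting the inputs in ascending order: t1 ⋄ t2 ⋄ t3


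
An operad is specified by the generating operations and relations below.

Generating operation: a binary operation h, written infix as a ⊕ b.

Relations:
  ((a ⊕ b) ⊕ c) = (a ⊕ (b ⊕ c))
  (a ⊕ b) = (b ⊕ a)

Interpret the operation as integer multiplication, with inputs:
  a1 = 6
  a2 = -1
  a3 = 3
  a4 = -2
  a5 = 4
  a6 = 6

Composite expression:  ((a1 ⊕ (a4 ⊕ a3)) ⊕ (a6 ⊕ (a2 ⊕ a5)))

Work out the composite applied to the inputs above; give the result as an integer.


864

(a4 ⊕ a3) = -6
(a1 ⊕ (a4 ⊕ a3)) = -36
(a2 ⊕ a5) = -4
(a6 ⊕ (a2 ⊕ a5)) = -24
((a1 ⊕ (a4 ⊕ a3)) ⊕ (a6 ⊕ (a2 ⊕ a5))) = 864


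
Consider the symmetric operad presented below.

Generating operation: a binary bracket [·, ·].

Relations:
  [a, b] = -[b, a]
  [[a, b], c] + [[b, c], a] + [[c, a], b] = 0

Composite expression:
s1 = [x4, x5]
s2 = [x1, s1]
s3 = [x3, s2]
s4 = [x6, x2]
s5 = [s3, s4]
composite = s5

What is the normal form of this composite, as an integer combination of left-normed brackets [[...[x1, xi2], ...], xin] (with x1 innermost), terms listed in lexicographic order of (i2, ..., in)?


[[[[[x1, x4], x5], x3], x2], x6] - [[[[[x1, x4], x5], x3], x6], x2] - [[[[[x1, x5], x4], x3], x2], x6] + [[[[[x1, x5], x4], x3], x6], x2]


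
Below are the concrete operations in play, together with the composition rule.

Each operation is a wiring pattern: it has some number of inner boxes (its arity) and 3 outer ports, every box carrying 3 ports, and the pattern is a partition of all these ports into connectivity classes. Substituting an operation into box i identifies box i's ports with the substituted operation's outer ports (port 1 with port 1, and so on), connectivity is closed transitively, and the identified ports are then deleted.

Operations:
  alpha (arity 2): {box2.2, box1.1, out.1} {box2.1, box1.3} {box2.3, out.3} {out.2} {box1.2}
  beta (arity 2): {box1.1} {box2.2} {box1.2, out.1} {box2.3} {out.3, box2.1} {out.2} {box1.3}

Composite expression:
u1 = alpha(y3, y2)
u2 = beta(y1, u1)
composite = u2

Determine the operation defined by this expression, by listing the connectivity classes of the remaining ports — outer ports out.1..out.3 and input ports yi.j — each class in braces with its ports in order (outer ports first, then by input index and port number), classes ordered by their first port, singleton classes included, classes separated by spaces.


{out.1, y1.2} {out.2} {out.3, y2.2, y3.1} {y1.1} {y1.3} {y2.1, y3.3} {y2.3} {y3.2}

After gluing at beta, chains via deleted ports link the y-ports.
after alpha, the pattern on (y3, y2) reads {out.1, y2.2, y3.1} {out.2} {out.3, y2.3} {y2.1, y3.3} {y3.2} (out.j = its outer ports)
after beta, the pattern on (y1, y3, y2) reads {out.1, y1.2} {out.2} {out.3, y2.2, y3.1} {y1.1} {y1.3} {y2.1, y3.3} {y2.3} {y3.2} (out.j = its outer ports)


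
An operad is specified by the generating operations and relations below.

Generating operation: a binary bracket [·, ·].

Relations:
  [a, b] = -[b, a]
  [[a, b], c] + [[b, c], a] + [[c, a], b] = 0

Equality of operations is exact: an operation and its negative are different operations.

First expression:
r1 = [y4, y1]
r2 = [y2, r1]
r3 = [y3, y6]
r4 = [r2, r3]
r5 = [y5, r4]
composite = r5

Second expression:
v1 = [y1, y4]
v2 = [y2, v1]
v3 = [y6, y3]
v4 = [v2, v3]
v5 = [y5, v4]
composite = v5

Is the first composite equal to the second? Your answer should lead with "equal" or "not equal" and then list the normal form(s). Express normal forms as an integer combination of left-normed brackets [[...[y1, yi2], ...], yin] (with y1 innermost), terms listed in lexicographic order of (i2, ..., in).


equal: each reduces to -[[[[[y1, y4], y2], y3], y6], y5] + [[[[[y1, y4], y2], y6], y3], y5]

The first expression reduces to -[[[[[y1, y4], y2], y3], y6], y5] + [[[[[y1, y4], y2], y6], y3], y5]
The second expression reduces to -[[[[[y1, y4], y2], y3], y6], y5] + [[[[[y1, y4], y2], y6], y3], y5]
The forms coincide; equal.


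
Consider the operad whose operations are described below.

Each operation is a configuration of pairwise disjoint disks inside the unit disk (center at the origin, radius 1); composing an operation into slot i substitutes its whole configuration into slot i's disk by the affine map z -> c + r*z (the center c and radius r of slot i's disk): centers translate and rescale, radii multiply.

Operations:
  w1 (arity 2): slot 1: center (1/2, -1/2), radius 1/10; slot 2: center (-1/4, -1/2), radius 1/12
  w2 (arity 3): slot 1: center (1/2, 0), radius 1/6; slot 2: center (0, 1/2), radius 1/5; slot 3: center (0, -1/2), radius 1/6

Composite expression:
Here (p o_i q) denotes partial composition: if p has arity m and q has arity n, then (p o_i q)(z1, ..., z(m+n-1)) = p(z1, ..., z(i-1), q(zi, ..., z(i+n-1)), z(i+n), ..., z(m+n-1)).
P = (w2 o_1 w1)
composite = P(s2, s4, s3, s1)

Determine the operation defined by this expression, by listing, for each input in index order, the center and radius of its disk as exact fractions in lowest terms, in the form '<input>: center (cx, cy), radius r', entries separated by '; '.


Only the slot chain above each s matters under w2; compose those maps.
input s2: composing its 2 substitution steps yields center (7/12, -1/12), radius 1/60
input s4: composing its 2 substitution steps yields center (11/24, -1/12), radius 1/72
input s3: composing its 1 substitution step yields center (0, 1/2), radius 1/5
input s1: composing its 1 substitution step yields center (0, -1/2), radius 1/6

s1: center (0, -1/2), radius 1/6; s2: center (7/12, -1/12), radius 1/60; s3: center (0, 1/2), radius 1/5; s4: center (11/24, -1/12), radius 1/72


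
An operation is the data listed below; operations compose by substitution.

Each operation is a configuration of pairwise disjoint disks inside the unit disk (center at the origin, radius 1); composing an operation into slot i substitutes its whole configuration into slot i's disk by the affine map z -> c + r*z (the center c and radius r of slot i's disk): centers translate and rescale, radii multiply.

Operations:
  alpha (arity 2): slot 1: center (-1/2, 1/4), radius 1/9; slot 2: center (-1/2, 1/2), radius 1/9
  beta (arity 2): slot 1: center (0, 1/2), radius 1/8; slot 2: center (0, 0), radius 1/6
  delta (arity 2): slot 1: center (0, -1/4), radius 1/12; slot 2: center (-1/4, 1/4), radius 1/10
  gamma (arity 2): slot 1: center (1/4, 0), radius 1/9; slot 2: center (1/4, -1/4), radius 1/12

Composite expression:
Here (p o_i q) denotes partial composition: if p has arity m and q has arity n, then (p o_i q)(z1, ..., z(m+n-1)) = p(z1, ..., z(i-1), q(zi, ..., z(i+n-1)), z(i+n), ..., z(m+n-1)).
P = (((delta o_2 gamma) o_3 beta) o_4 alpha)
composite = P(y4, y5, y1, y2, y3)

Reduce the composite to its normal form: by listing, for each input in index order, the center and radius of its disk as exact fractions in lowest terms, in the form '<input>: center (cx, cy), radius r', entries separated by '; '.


Below delta, radii multiply path by path; the y-disk centers shift.
y4: after 1 affine step, its disk has center (0, -1/4), radius 1/12
y5: after 2 affine steps, its disk has center (-9/40, 1/4), radius 1/90
y1: after 3 affine steps, its disk has center (-9/40, 11/48), radius 1/960
y2: after 4 affine steps, its disk has center (-65/288, 649/2880), radius 1/6480
y3: after 4 affine steps, its disk has center (-65/288, 65/288), radius 1/6480

y1: center (-9/40, 11/48), radius 1/960; y2: center (-65/288, 649/2880), radius 1/6480; y3: center (-65/288, 65/288), radius 1/6480; y4: center (0, -1/4), radius 1/12; y5: center (-9/40, 1/4), radius 1/90


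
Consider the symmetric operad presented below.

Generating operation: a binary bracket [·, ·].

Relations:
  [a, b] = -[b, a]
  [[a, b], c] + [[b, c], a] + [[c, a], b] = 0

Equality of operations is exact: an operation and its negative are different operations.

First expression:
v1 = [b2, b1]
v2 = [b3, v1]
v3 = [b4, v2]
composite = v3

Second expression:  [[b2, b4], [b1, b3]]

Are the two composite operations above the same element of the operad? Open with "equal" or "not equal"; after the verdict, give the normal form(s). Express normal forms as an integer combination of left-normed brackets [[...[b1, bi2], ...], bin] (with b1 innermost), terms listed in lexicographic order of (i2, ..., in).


Normal form of the first expression: -[[[b1, b2], b3], b4]
Normal form of the second expression: -[[[b1, b3], b2], b4] + [[[b1, b3], b4], b2]
The normal forms differ: not equal.

not equal; the first gives -[[[b1, b2], b3], b4] and the second -[[[b1, b3], b2], b4] + [[[b1, b3], b4], b2]


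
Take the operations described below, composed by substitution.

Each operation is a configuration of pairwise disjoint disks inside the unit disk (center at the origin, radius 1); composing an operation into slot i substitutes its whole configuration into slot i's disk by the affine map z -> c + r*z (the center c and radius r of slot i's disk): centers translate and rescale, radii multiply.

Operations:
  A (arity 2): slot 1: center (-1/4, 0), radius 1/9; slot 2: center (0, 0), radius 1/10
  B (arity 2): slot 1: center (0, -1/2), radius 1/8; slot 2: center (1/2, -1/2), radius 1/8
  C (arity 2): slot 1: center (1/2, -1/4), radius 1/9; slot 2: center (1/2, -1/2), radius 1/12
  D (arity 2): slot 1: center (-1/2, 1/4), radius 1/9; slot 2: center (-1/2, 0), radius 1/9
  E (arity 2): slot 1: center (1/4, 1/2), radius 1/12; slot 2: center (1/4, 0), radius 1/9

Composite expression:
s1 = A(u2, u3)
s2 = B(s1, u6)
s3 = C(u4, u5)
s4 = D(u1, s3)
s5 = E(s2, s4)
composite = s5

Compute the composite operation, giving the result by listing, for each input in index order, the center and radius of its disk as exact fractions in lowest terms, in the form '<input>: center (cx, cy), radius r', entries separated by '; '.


u1: center (7/36, 1/36), radius 1/81; u2: center (95/384, 11/24), radius 1/864; u3: center (1/4, 11/24), radius 1/960; u4: center (65/324, -1/324), radius 1/729; u5: center (65/324, -1/162), radius 1/972; u6: center (7/24, 11/24), radius 1/96

Follow each u-input down from E: c' goes to c + r*c', radius to r*r'.
u2: after 3 affine steps, its disk has center (95/384, 11/24), radius 1/864
u3: after 3 affine steps, its disk has center (1/4, 11/24), radius 1/960
u6: after 2 affine steps, its disk has center (7/24, 11/24), radius 1/96
u1: after 2 affine steps, its disk has center (7/36, 1/36), radius 1/81
u4: after 3 affine steps, its disk has center (65/324, -1/324), radius 1/729
u5: after 3 affine steps, its disk has center (65/324, -1/162), radius 1/972


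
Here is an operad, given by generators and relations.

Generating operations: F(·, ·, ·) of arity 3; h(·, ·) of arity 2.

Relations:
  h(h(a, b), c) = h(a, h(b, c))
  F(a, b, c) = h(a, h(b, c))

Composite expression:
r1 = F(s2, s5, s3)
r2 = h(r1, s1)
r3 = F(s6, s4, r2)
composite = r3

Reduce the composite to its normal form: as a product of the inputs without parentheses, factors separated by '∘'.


s6 ∘ s4 ∘ s2 ∘ s5 ∘ s3 ∘ s1

Under associativity of F, the answer is the s's in reading order.
F(s2, s5, s3) reduces to s2 ∘ s5 ∘ s3
h(F(s2, s5, s3), s1) reduces to s2 ∘ s5 ∘ s3 ∘ s1
F(s6, s4, h(F(s2, s5, s3), s1)) reduces to s6 ∘ s4 ∘ s2 ∘ s5 ∘ s3 ∘ s1


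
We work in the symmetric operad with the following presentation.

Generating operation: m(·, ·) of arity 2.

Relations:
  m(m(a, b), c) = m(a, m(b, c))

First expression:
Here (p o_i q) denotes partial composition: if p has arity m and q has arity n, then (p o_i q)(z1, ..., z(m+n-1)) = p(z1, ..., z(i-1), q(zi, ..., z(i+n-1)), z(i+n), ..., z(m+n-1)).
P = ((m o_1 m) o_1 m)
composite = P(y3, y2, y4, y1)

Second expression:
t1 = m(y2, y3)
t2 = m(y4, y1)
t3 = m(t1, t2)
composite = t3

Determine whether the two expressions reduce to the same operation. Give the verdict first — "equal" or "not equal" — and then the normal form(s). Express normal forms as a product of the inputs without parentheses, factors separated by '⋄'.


The first expression reduces to y3 ⋄ y2 ⋄ y4 ⋄ y1
The second expression reduces to y2 ⋄ y3 ⋄ y4 ⋄ y1
Different reductions; not equal.

not equal — first y3 ⋄ y2 ⋄ y4 ⋄ y1, second y2 ⋄ y3 ⋄ y4 ⋄ y1


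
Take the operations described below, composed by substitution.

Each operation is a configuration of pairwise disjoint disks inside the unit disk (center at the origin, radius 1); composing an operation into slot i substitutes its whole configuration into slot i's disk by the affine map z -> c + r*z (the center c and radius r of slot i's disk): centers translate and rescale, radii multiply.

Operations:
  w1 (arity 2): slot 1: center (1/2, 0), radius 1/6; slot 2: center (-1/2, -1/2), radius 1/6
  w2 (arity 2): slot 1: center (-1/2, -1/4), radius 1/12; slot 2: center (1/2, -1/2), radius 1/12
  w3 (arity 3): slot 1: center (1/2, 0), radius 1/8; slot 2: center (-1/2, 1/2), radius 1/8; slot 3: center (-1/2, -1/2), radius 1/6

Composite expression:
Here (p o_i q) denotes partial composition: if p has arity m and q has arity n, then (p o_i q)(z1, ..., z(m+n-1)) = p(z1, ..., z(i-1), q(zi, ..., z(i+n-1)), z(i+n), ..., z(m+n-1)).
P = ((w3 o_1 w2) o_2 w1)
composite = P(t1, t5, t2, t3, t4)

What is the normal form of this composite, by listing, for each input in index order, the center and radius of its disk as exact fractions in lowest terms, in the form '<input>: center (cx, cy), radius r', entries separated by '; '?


t1: center (7/16, -1/32), radius 1/96; t2: center (107/192, -13/192), radius 1/576; t3: center (-1/2, 1/2), radius 1/8; t4: center (-1/2, -1/2), radius 1/6; t5: center (109/192, -1/16), radius 1/576

Below w3, radii multiply path by path; the t-disk centers shift.
tracing t1 down its 2-map path: center (7/16, -1/32), radius 1/96
tracing t5 down its 3-map path: center (109/192, -1/16), radius 1/576
tracing t2 down its 3-map path: center (107/192, -13/192), radius 1/576
tracing t3 down its 1-map path: center (-1/2, 1/2), radius 1/8
tracing t4 down its 1-map path: center (-1/2, -1/2), radius 1/6


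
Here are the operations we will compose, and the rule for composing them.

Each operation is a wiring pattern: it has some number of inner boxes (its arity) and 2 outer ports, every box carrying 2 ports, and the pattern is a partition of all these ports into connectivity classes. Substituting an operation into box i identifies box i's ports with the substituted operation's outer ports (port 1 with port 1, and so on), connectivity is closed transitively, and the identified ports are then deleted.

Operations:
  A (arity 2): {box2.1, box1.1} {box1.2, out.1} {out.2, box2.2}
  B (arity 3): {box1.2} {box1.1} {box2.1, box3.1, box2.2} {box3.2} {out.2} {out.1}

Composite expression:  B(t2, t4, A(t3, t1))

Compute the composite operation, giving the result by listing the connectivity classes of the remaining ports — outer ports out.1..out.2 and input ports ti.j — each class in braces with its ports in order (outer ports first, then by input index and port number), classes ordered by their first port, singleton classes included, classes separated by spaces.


Substituting into B glues patterns; closure does the rest.
the subtree at A composes to {out.1, t3.2} {out.2, t1.2} {t1.1, t3.1} on (t3, t1); out.j = own outer ports
the subtree at B composes to {out.1} {out.2} {t1.1, t3.1} {t1.2} {t2.1} {t2.2} {t3.2, t4.1, t4.2} on (t2, t4, t3, t1); out.j = own outer ports

{out.1} {out.2} {t1.1, t3.1} {t1.2} {t2.1} {t2.2} {t3.2, t4.1, t4.2}


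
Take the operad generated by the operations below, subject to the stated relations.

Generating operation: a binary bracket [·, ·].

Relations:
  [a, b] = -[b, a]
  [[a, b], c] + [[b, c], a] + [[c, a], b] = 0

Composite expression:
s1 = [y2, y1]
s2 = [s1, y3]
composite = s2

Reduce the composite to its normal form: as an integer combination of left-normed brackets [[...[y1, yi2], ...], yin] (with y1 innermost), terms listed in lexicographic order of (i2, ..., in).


Skip Jacobi rewriting: expand, keep y1-initial words, read off terms.
Composite bracket: [[y2, y1], y3]
Under [a, b] = ab - ba we get 4 signed associative words (2^2 = 4).
Keep just the words that open with y1:
  sign of y1y2y3 is -1, so it contributes -[[y1, y2], y3]

-[[y1, y2], y3]


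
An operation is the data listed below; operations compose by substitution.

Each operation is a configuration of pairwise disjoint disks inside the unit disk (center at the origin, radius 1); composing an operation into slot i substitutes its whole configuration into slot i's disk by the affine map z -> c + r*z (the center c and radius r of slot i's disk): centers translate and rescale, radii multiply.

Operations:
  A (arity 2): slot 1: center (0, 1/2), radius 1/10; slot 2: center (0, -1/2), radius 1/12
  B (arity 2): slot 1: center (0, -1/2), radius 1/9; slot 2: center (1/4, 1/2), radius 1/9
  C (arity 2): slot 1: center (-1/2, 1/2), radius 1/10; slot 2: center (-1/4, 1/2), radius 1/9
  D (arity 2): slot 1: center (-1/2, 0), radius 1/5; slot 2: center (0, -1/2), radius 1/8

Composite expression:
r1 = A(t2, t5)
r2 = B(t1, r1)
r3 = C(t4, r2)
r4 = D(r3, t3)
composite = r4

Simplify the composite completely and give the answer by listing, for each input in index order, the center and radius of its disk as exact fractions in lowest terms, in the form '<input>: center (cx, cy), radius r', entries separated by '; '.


t1: center (-11/20, 4/45), radius 1/405; t2: center (-49/90, 91/810), radius 1/4050; t3: center (0, -1/2), radius 1/8; t4: center (-3/5, 1/10), radius 1/50; t5: center (-49/90, 89/810), radius 1/4860

Each t-disk chains the slot maps above it in D; radii multiply.
t4: after 2 affine steps, its disk has center (-3/5, 1/10), radius 1/50
t1: after 3 affine steps, its disk has center (-11/20, 4/45), radius 1/405
t2: after 4 affine steps, its disk has center (-49/90, 91/810), radius 1/4050
t5: after 4 affine steps, its disk has center (-49/90, 89/810), radius 1/4860
t3: after 1 affine step, its disk has center (0, -1/2), radius 1/8


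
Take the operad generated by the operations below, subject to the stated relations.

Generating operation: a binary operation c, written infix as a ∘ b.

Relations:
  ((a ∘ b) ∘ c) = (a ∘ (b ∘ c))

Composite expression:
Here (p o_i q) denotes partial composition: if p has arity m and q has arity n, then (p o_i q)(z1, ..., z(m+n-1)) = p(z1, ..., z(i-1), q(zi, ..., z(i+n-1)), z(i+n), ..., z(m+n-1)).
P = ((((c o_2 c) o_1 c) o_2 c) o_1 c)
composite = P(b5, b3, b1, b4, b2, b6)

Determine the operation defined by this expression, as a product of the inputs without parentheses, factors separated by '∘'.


b5 ∘ b3 ∘ b1 ∘ b4 ∘ b2 ∘ b6

Associativity of c dissolves the nesting; only the b-input order survives.
(b5 ∘ b3) spells out as b5 ∘ b3
(b1 ∘ b4) spells out as b1 ∘ b4
((b5 ∘ b3) ∘ (b1 ∘ b4)) spells out as b5 ∘ b3 ∘ b1 ∘ b4
(b2 ∘ b6) spells out as b2 ∘ b6
(((b5 ∘ b3) ∘ (b1 ∘ b4)) ∘ (b2 ∘ b6)) spells out as b5 ∘ b3 ∘ b1 ∘ b4 ∘ b2 ∘ b6


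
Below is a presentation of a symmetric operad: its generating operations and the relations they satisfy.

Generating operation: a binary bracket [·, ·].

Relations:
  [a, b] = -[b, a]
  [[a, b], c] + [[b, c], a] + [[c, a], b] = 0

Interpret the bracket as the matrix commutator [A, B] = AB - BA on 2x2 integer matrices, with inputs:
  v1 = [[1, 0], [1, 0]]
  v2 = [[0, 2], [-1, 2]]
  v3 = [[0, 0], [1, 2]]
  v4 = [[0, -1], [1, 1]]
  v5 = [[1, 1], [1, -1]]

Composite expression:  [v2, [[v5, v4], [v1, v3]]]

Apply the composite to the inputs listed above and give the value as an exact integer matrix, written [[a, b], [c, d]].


[[24, -12], [18, -24]]


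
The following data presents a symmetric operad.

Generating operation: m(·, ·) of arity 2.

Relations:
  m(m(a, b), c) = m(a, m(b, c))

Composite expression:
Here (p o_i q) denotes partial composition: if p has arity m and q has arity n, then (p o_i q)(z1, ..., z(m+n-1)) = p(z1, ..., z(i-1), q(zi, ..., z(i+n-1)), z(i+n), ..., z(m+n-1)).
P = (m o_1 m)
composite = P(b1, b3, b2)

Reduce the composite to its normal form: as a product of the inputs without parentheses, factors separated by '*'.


Associativity of m dissolves the nesting; only the b-input order survives.
m(b1, b3) spells out as b1 * b3
m(m(b1, b3), b2) spells out as b1 * b3 * b2

b1 * b3 * b2


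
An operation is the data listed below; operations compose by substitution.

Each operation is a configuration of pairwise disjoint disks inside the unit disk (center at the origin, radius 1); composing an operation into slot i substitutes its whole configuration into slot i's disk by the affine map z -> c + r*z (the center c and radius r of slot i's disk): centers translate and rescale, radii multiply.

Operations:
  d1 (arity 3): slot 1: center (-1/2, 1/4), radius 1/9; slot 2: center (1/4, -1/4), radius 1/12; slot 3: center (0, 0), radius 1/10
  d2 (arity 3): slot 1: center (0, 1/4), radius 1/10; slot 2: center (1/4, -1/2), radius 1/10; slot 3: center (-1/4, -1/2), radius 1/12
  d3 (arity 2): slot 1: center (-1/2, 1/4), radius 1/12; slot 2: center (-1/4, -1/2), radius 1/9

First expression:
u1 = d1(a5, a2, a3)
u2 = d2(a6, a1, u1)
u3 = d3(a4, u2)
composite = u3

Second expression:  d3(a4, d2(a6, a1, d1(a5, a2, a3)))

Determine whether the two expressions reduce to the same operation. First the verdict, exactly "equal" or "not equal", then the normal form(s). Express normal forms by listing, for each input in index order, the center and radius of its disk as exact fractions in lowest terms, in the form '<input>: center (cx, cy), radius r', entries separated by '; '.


equal; the common form is a1: center (-2/9, -5/9), radius 1/90; a2: center (-119/432, -241/432), radius 1/1296; a3: center (-5/18, -5/9), radius 1/1080; a4: center (-1/2, 1/4), radius 1/12; a5: center (-61/216, -239/432), radius 1/972; a6: center (-1/4, -17/36), radius 1/90

The first expression reduces to a1: center (-2/9, -5/9), radius 1/90; a2: center (-119/432, -241/432), radius 1/1296; a3: center (-5/18, -5/9), radius 1/1080; a4: center (-1/2, 1/4), radius 1/12; a5: center (-61/216, -239/432), radius 1/972; a6: center (-1/4, -17/36), radius 1/90
The second expression reduces to a1: center (-2/9, -5/9), radius 1/90; a2: center (-119/432, -241/432), radius 1/1296; a3: center (-5/18, -5/9), radius 1/1080; a4: center (-1/2, 1/4), radius 1/12; a5: center (-61/216, -239/432), radius 1/972; a6: center (-1/4, -17/36), radius 1/90
Identical normal forms: equal.


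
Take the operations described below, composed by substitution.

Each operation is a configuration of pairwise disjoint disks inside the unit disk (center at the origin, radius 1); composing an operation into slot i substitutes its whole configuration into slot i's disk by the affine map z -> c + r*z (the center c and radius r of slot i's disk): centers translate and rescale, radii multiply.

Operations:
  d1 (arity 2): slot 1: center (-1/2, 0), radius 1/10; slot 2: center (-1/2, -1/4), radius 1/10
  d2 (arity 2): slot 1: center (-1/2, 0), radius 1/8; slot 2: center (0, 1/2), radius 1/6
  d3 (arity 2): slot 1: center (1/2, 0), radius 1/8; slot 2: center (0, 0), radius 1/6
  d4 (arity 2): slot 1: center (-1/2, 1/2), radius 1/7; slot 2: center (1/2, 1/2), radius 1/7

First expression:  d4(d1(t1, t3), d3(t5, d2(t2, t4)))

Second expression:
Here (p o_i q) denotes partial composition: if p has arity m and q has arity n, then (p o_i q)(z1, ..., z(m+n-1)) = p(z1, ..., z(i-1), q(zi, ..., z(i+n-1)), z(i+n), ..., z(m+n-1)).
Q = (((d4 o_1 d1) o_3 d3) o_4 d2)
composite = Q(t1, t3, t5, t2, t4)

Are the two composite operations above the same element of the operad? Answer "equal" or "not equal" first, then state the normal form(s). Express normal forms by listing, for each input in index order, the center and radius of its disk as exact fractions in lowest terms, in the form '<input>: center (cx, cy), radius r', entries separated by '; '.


The first composite normalizes to t1: center (-4/7, 1/2), radius 1/70; t2: center (41/84, 1/2), radius 1/336; t3: center (-4/7, 13/28), radius 1/70; t4: center (1/2, 43/84), radius 1/252; t5: center (4/7, 1/2), radius 1/56
The second composite normalizes to t1: center (-4/7, 1/2), radius 1/70; t2: center (41/84, 1/2), radius 1/336; t3: center (-4/7, 13/28), radius 1/70; t4: center (1/2, 43/84), radius 1/252; t5: center (4/7, 1/2), radius 1/56
The forms coincide; equal.

equal: each reduces to t1: center (-4/7, 1/2), radius 1/70; t2: center (41/84, 1/2), radius 1/336; t3: center (-4/7, 13/28), radius 1/70; t4: center (1/2, 43/84), radius 1/252; t5: center (4/7, 1/2), radius 1/56


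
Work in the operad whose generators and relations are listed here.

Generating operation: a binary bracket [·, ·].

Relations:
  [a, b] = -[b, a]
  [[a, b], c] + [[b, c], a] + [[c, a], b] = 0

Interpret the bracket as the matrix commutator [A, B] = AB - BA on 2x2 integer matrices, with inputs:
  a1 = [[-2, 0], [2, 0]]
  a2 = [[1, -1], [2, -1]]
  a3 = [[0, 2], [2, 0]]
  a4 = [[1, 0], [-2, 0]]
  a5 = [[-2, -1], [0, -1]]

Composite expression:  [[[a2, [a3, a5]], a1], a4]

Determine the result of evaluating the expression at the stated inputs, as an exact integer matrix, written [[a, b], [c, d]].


[[-32, -16], [48, 32]]

[a3, a5] = [[2, 2], [-2, -2]]
[a2, [a3, a5]] = [[-2, 8], [12, 2]]
[[a2, [a3, a5]], a1] = [[16, 16], [-16, -16]]
[[[a2, [a3, a5]], a1], a4] = [[-32, -16], [48, 32]]


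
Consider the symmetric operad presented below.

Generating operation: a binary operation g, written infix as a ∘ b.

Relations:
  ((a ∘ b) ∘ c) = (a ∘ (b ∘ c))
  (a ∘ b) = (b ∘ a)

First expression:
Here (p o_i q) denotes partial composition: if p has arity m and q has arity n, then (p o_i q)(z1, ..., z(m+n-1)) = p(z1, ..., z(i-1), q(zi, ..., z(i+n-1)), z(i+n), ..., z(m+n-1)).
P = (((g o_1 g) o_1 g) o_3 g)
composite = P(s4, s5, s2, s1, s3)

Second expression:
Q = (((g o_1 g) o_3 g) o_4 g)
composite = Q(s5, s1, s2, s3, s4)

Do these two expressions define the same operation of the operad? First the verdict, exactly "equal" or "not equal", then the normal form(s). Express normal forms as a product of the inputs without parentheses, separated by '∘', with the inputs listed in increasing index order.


Normal form of the first expression: s1 ∘ s2 ∘ s3 ∘ s4 ∘ s5
Normal form of the second expression: s1 ∘ s2 ∘ s3 ∘ s4 ∘ s5
The forms coincide; equal.

equal — both sides give s1 ∘ s2 ∘ s3 ∘ s4 ∘ s5


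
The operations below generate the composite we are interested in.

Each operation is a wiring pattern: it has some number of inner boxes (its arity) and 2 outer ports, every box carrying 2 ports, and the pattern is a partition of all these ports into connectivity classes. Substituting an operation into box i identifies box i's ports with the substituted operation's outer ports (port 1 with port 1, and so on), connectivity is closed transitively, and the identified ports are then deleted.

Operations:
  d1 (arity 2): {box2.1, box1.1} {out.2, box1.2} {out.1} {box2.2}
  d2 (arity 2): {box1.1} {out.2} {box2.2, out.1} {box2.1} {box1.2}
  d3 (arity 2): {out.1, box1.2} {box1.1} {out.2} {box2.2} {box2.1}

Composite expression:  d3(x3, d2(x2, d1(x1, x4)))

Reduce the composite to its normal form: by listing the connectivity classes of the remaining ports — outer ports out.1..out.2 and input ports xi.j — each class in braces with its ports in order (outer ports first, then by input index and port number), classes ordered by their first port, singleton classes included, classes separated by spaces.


After gluing at d3, chains via deleted ports link the x-ports.
d1 over (x1, x4) gives {out.1} {out.2, x1.2} {x1.1, x4.1} {x4.2}, out.j being that stage's outer ports
d2 over (x2, x1, x4) gives {out.1, x1.2} {out.2} {x1.1, x4.1} {x2.1} {x2.2} {x4.2}, out.j being that stage's outer ports
d3 over (x3, x2, x1, x4) gives {out.1, x3.2} {out.2} {x1.1, x4.1} {x1.2} {x2.1} {x2.2} {x3.1} {x4.2}, out.j being that stage's outer ports

{out.1, x3.2} {out.2} {x1.1, x4.1} {x1.2} {x2.1} {x2.2} {x3.1} {x4.2}


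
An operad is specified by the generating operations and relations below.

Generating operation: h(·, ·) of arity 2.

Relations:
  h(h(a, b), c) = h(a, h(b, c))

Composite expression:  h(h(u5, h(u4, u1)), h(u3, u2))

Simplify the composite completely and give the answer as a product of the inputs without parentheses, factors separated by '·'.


Under associativity of h, the answer is the u's in reading order.
h(u4, u1) spells out as u4 · u1
h(u5, h(u4, u1)) spells out as u5 · u4 · u1
h(u3, u2) spells out as u3 · u2
h(h(u5, h(u4, u1)), h(u3, u2)) spells out as u5 · u4 · u1 · u3 · u2

u5 · u4 · u1 · u3 · u2


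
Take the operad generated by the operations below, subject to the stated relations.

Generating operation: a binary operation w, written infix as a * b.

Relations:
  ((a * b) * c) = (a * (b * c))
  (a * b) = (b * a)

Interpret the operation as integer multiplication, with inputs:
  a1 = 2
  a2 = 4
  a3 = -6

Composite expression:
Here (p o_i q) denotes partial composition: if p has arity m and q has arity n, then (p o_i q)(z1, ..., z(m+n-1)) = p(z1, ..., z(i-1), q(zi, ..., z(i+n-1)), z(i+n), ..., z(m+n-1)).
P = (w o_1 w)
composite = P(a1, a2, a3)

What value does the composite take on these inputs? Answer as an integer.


(a1 * a2) = 8
((a1 * a2) * a3) = -48

-48


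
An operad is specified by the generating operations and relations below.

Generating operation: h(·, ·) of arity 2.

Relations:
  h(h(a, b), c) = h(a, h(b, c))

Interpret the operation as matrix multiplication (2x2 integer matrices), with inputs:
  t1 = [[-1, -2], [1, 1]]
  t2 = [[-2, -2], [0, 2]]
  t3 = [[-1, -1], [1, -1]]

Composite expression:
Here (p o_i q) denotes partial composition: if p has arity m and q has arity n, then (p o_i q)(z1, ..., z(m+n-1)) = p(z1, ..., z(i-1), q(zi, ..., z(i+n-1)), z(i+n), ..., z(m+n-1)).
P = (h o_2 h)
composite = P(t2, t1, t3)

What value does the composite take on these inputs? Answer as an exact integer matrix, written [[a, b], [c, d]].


h(t1, t3) = [[-1, 3], [0, -2]]
h(t2, h(t1, t3)) = [[2, -2], [0, -4]]

[[2, -2], [0, -4]]


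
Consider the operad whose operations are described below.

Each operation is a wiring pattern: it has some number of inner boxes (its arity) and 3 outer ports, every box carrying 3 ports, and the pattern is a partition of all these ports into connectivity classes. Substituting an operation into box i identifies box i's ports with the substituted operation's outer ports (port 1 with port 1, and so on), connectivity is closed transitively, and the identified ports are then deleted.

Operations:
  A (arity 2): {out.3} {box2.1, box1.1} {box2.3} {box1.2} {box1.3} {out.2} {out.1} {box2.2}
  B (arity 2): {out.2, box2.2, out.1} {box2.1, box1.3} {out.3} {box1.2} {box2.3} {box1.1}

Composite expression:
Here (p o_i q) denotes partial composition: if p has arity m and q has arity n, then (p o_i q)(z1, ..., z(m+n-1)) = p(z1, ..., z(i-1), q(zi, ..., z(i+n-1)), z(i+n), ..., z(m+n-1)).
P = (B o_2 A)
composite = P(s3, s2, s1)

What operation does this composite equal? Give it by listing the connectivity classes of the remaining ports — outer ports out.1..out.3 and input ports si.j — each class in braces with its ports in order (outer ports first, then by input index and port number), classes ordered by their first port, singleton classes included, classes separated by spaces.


{out.1, out.2} {out.3} {s1.1, s2.1} {s1.2} {s1.3} {s2.2} {s2.3} {s3.1} {s3.2} {s3.3}

Reachability decides: close wires over B-identified ports.
after A, the pattern on (s2, s1) reads {out.1} {out.2} {out.3} {s1.1, s2.1} {s1.2} {s1.3} {s2.2} {s2.3} (out.j = its outer ports)
after B, the pattern on (s3, s2, s1) reads {out.1, out.2} {out.3} {s1.1, s2.1} {s1.2} {s1.3} {s2.2} {s2.3} {s3.1} {s3.2} {s3.3} (out.j = its outer ports)


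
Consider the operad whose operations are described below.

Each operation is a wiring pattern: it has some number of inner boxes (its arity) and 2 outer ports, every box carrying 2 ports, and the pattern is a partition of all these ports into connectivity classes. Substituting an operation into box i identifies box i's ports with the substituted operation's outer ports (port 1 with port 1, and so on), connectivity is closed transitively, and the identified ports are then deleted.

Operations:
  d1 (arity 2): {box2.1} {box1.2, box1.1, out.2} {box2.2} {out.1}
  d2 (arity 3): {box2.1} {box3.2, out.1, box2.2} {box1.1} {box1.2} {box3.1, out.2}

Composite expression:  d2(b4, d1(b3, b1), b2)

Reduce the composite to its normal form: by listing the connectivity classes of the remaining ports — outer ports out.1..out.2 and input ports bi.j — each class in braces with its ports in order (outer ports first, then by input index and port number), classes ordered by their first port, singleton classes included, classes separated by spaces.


{out.1, b2.2, b3.1, b3.2} {out.2, b2.1} {b1.1} {b1.2} {b4.1} {b4.2}

Substituting into d2 glues patterns; closure does the rest.
d1 over (b3, b1) gives {out.1} {out.2, b3.1, b3.2} {b1.1} {b1.2}, out.j being that stage's outer ports
d2 over (b4, b3, b1, b2) gives {out.1, b2.2, b3.1, b3.2} {out.2, b2.1} {b1.1} {b1.2} {b4.1} {b4.2}, out.j being that stage's outer ports


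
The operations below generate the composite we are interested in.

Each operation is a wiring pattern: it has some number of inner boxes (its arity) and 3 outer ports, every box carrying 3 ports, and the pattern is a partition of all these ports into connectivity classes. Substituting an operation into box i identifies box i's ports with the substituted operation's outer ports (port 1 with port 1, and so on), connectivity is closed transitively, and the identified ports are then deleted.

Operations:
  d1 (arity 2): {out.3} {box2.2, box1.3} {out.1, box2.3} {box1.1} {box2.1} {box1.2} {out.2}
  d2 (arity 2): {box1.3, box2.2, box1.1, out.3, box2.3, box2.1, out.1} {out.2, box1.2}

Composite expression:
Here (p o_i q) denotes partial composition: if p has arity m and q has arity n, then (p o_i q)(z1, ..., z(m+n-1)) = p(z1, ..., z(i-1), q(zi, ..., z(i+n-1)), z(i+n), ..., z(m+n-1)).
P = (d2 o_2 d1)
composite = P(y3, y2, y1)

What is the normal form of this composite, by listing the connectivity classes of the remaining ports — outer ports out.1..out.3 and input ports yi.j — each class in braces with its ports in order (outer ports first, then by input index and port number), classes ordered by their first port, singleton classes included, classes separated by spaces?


{out.1, out.3, y1.3, y3.1, y3.3} {out.2, y3.2} {y1.1} {y1.2, y2.3} {y2.1} {y2.2}

Treat the ports identified at d2 as solder joints: merge, then drop.
through d1, on inputs (y2, y1): {out.1, y1.3} {out.2} {out.3} {y1.1} {y1.2, y2.3} {y2.1} {y2.2} (out.j = stage outer ports)
through d2, on inputs (y3, y2, y1): {out.1, out.3, y1.3, y3.1, y3.3} {out.2, y3.2} {y1.1} {y1.2, y2.3} {y2.1} {y2.2} (out.j = stage outer ports)


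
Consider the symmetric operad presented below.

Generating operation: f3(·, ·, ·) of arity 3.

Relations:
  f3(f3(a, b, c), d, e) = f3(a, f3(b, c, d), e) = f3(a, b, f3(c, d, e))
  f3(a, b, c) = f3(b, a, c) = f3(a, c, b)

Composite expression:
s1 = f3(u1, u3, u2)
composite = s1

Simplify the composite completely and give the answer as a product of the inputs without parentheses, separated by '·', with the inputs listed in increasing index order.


Shape and order are irrelevant to f3; the u-input set decides.
f3(u1, u3, u2) linearizes to u1 · u3 · u2
commutativity sorts the factors: u1 · u2 · u3

u1 · u2 · u3
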